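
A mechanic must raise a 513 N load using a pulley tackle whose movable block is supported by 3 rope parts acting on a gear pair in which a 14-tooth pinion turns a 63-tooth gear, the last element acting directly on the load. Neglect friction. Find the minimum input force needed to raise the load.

38 N

Block-and-tackle MA = number of supporting rope parts = 3.
Gear pair MA = 63/14 = 4.5.
Combined ideal MA = 3 × 4.5 = 13.5.
Effort = load / MA = 513 / 13.5 = 38 N.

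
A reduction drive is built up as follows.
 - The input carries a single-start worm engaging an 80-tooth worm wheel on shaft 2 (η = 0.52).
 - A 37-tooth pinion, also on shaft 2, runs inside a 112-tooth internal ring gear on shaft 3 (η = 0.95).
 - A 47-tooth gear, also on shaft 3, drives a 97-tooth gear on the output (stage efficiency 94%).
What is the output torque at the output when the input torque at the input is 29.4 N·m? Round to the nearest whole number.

worm 80/1 = 80 → τ = 29.4·80·0.52 = 1223 N·m
internal gear 112/37 = 3.027 → τ = 1223·3.027·0.95 = 3517.1 N·m
gear mesh 97/47 = 2.0638 → τ = 3517.1·2.0638·0.94 = 6823.1 N·m

6823 N·m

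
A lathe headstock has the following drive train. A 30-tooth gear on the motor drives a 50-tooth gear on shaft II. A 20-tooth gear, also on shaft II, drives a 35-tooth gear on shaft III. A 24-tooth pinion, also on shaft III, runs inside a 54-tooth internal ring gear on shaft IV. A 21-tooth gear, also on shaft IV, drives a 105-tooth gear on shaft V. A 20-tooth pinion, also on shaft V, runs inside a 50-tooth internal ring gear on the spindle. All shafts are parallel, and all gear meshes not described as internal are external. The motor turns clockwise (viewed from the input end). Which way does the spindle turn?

counterclockwise

the motor → shaft II: external mesh, 1 reversal → CCW.
shaft II → shaft III: external mesh, 1 reversal → CW.
shaft III → shaft IV: internal mesh, same direction → CW.
shaft IV → shaft V: external mesh, 1 reversal → CCW.
shaft V → the spindle: internal mesh, same direction → CCW.
3 reversals in total — an odd number — so the spindle turns opposite to the motor.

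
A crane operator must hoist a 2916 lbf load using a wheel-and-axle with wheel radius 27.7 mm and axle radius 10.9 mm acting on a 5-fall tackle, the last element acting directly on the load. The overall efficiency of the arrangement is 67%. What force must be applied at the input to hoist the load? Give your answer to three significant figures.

Wheel-and-axle MA = R/r = 27.7/10.9 = 2.5413.
Block-and-tackle MA = number of supporting rope parts = 5.
Combined ideal MA = 2.5413 × 5 = 12.706.
Actual MA = 12.706 × 0.67 = 8.5133.
Effort = load / actual MA = 2916 / 8.5133 = 342.52 lbf.

343 lbf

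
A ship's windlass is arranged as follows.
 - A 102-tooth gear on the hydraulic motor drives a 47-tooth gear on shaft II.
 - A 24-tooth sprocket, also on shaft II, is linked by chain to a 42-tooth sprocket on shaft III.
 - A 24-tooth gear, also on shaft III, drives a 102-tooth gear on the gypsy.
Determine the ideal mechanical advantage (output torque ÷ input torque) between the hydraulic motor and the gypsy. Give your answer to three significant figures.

3.43

Each stage contributes driven/driver: gear mesh 47/102 = 0.46078, chain 42/24 = 1.75, gear mesh 102/24 = 4.25.
Overall: 0.46078 × 1.75 × 4.25 = 3.4271.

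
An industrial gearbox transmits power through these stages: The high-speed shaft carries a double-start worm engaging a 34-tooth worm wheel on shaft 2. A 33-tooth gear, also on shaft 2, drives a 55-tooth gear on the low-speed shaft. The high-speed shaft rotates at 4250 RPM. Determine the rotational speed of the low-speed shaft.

150 RPM

worm 34/2 = 17 → 4250/17 = 250 RPM
gear mesh 55/33 = 1.6667 → 250/1.6667 = 150 RPM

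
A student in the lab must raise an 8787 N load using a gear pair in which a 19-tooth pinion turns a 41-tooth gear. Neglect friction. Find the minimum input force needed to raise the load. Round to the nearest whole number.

4072 N

Gear pair MA = 41/19 = 2.1579.
Effort = load / MA = 8787 / 2.1579 = 4072 N.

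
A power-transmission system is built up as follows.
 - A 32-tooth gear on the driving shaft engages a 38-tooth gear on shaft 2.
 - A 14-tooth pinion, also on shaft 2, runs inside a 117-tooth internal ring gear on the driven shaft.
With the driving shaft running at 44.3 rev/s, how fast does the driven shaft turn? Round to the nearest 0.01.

4.46 rev/s

gear mesh 38/32 = 1.1875 → 44.3/1.1875 = 37.305 rev/s
internal gear 117/14 = 8.3571 → 37.305/8.3571 = 4.4639 rev/s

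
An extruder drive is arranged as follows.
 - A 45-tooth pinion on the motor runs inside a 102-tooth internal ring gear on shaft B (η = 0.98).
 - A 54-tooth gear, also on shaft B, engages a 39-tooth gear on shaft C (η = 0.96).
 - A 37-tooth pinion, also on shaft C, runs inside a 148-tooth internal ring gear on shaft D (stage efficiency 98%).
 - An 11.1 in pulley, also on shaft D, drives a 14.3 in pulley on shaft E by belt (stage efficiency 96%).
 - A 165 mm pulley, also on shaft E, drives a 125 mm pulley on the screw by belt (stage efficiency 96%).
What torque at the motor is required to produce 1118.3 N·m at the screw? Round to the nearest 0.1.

205.9 N·m

Overall ratio R = 2.2667 × 0.72222 × 4 × 1.2883 × 0.75758 = 6.3908; overall efficiency η = 0.98 × 0.96 × 0.98 × 0.96 × 0.96 = 0.8497.
Input torque = output torque / (R × η) = 1118.3 / (6.3908 × 0.8497) = 205.94 N·m.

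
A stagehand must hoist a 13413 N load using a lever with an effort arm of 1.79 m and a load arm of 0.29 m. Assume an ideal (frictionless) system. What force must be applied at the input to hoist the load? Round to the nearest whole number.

2173 N

Lever MA = effort arm / load arm = 1.79/0.29 = 6.1724.
Effort = load / MA = 13413 / 6.1724 = 2173.1 N.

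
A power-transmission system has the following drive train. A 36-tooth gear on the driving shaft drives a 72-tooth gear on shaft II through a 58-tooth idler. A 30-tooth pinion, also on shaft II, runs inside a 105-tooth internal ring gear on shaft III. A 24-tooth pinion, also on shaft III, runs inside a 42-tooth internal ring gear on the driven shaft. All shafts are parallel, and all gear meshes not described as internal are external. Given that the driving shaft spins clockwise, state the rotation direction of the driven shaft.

the driving shaft → shaft II: driver → idler → driven is 2 external meshes, 2 reversals → CW.
shaft II → shaft III: internal mesh, same direction → CW.
shaft III → the driven shaft: internal mesh, same direction → CW.
2 reversals in total — an even number — so the driven shaft turns the same way as the driving shaft.

clockwise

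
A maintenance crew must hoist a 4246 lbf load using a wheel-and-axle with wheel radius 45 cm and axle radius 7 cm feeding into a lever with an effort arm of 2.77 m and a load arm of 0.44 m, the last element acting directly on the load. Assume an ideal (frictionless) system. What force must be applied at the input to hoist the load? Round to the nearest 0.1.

104.9 lbf

Wheel-and-axle MA = R/r = 45/7 = 6.4286.
Lever MA = effort arm / load arm = 2.77/0.44 = 6.2955.
Combined ideal MA = 6.4286 × 6.2955 = 40.471.
Effort = load / MA = 4246 / 40.471 = 104.92 lbf.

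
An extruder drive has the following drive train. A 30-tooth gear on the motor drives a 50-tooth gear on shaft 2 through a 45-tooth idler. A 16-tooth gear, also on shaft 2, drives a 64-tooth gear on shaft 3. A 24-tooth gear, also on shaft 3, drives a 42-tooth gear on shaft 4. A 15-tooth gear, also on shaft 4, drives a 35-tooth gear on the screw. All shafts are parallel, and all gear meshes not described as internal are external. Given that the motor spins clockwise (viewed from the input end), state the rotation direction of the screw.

counterclockwise

the motor → shaft 2: driver → idler → driven is 2 external meshes, 2 reversals → CW.
shaft 2 → shaft 3: external mesh, 1 reversal → CCW.
shaft 3 → shaft 4: external mesh, 1 reversal → CW.
shaft 4 → the screw: external mesh, 1 reversal → CCW.
5 reversals in total — an odd number — so the screw turns opposite to the motor.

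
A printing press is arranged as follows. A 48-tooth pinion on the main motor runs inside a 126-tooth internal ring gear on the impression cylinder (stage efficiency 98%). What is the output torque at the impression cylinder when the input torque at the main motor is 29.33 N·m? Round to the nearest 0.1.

75.5 N·m

internal gear 126/48 = 2.625 → τ = 29.33·2.625·0.98 = 75.451 N·m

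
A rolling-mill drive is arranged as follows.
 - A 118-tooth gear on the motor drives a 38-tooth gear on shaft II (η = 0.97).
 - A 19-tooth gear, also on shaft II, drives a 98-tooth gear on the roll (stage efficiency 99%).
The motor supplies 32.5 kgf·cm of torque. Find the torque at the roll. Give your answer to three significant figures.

Gear mesh: ratio = 38/118 = 0.32203; torque at shaft II = 32.5 × 0.32203 × 0.97 = 10.152 kgf·cm.
Gear mesh: ratio = 98/19 = 5.1579; torque at the roll = 10.152 × 5.1579 × 0.99 = 51.84 kgf·cm.

51.8 kgf·cm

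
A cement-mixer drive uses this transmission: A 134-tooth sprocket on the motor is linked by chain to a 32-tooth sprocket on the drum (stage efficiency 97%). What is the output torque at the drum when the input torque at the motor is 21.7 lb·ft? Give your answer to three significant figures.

5.03 lb·ft

After the chain (32/134): 21.7 × 0.23881 × 0.97 = 5.0266 lb·ft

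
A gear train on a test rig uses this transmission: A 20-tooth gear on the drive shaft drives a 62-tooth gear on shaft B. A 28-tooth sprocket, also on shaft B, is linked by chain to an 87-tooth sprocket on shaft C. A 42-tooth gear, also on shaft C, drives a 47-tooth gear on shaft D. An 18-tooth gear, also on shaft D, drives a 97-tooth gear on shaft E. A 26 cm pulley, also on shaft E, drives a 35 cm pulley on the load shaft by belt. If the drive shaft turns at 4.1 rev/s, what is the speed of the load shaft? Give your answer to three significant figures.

0.0524 rev/s

gear mesh 62/20 = 3.1 → 4.1/3.1 = 1.3226 rev/s
chain 87/28 = 3.1071 → 1.3226/3.1071 = 0.42566 rev/s
gear mesh 47/42 = 1.119 → 0.42566/1.119 = 0.38038 rev/s
gear mesh 97/18 = 5.3889 → 0.38038/5.3889 = 0.070585 rev/s
belt 35/26 = 1.3462 → 0.070585/1.3462 = 0.052435 rev/s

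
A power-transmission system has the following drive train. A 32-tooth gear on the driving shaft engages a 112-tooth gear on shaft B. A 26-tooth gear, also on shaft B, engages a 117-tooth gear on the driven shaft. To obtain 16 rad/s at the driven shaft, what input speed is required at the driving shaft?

252 rad/s

Overall ratio R = 3.5 × 4.5 = 15.75.
Required input speed = output speed × R = 16 × 15.75 = 252 rad/s.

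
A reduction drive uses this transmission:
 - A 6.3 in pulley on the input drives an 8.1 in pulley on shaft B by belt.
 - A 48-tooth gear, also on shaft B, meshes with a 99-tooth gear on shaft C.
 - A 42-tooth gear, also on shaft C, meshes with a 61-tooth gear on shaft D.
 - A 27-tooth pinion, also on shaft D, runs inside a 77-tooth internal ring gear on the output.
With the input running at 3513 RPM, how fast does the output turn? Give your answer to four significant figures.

belt 8.1/6.3 = 1.2857 → 3513/1.2857 = 2732.3 RPM
gear mesh 99/48 = 2.0625 → 2732.3/2.0625 = 1324.8 RPM
gear mesh 61/42 = 1.4524 → 1324.8/1.4524 = 912.14 RPM
internal gear 77/27 = 2.8519 → 912.14/2.8519 = 319.84 RPM

319.8 RPM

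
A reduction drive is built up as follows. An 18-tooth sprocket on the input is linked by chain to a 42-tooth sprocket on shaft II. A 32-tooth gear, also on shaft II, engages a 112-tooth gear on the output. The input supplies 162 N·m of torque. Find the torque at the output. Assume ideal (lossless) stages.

1323 N·m

After the chain (42/18): 162 × 2.3333 = 378 N·m
After the gear mesh (112/32): 378 × 3.5 = 1323 N·m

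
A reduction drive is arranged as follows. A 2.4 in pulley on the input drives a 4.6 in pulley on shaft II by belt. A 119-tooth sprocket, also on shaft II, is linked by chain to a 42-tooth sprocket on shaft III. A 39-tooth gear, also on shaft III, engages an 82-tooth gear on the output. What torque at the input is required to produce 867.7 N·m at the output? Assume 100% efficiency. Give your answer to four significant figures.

610.1 N·m

Overall ratio R = 1.9167 × 0.35294 × 2.1026 = 1.4223.
Input torque = output torque / R = 867.7 / 1.4223 = 610.06 N·m.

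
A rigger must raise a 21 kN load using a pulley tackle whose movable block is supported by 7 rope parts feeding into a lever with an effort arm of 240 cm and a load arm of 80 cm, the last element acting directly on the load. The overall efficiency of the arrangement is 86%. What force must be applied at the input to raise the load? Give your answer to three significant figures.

Block-and-tackle MA = number of supporting rope parts = 7.
Lever MA = effort arm / load arm = 240/80 = 3.
Combined ideal MA = 7 × 3 = 21.
Actual MA = 21 × 0.86 = 18.06.
Effort = load / actual MA = 21 / 18.06 = 1.1628 kN.

1.16 kN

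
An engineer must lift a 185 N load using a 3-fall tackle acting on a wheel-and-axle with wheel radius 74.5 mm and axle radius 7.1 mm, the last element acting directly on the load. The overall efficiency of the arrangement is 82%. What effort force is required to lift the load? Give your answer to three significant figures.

Block-and-tackle MA = number of supporting rope parts = 3.
Wheel-and-axle MA = R/r = 74.5/7.1 = 10.493.
Combined ideal MA = 3 × 10.493 = 31.479.
Actual MA = 31.479 × 0.82 = 25.813.
Effort = load / actual MA = 185 / 25.813 = 7.167 N.

7.17 N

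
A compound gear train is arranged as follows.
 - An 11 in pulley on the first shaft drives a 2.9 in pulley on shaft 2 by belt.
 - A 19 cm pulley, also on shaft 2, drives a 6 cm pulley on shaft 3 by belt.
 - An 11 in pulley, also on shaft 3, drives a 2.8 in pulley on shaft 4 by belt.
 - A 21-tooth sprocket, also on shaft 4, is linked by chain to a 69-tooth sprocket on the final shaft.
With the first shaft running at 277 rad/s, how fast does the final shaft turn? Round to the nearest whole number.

3978 rad/s

the first shaft → shaft 2 (belt, 2.9/11): 277 ÷ 0.26364 = 1050.7 rad/s
shaft 2 → shaft 3 (belt, 6/19): 1050.7 ÷ 0.31579 = 3327.2 rad/s
shaft 3 → shaft 4 (belt, 2.8/11): 3327.2 ÷ 0.25455 = 13071 rad/s
shaft 4 → the final shaft (chain, 69/21): 13071 ÷ 3.2857 = 3978.2 rad/s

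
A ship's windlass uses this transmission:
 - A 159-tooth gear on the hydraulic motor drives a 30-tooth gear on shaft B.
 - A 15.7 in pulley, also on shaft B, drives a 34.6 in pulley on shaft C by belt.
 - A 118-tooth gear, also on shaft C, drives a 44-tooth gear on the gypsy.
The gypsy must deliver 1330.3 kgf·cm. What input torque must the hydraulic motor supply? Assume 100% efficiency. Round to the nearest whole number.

Overall ratio R = 0.18868 × 2.2038 × 0.37288 = 0.15505.
Input torque = output torque / R = 1330.3 / 0.15505 = 8579.8 kgf·cm.

8580 kgf·cm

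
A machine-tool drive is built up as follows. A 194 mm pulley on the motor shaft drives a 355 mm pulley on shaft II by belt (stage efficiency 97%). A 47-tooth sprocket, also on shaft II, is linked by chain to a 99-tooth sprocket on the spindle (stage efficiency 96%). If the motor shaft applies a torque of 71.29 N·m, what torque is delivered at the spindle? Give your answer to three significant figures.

belt 355/194 = 1.8299 → τ = 71.29·1.8299·0.97 = 126.54 N·m
chain 99/47 = 2.1064 → τ = 126.54·2.1064·0.96 = 255.88 N·m

256 N·m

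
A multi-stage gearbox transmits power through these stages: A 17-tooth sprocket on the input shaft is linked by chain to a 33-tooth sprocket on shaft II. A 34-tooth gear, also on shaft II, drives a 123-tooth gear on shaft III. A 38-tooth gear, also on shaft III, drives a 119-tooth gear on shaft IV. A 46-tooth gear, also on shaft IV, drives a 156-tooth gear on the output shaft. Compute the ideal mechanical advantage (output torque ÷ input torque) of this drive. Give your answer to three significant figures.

Each stage contributes driven/driver: chain 33/17 = 1.9412, gear mesh 123/34 = 3.6176, gear mesh 119/38 = 3.1316, gear mesh 156/46 = 3.3913.
Overall: 1.9412 × 3.6176 × 3.1316 × 3.3913 = 74.58.

74.6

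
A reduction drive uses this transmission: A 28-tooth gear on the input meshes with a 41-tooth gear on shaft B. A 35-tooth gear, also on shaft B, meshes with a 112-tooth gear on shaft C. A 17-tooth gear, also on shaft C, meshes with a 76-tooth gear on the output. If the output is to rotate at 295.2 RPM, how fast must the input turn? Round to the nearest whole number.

Overall ratio R = 1.4643 × 3.2 × 4.4706 = 20.948.
Required input speed = output speed × R = 295.2 × 20.948 = 6183.8 RPM.

6184 RPM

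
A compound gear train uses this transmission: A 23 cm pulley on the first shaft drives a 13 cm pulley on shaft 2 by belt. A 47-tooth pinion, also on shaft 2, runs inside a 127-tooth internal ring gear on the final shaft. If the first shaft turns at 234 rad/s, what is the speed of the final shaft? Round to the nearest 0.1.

153.2 rad/s

belt 13/23 = 0.56522 → 234/0.56522 = 414 rad/s
internal gear 127/47 = 2.7021 → 414/2.7021 = 153.21 rad/s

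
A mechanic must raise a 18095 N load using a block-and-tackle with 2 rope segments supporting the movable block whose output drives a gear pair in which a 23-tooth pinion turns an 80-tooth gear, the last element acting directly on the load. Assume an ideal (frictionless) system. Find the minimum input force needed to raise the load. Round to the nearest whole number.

2601 N

Block-and-tackle MA = number of supporting rope parts = 2.
Gear pair MA = 80/23 = 3.4783.
Combined ideal MA = 2 × 3.4783 = 6.9565.
Effort = load / MA = 18095 / 6.9565 = 2601.2 N.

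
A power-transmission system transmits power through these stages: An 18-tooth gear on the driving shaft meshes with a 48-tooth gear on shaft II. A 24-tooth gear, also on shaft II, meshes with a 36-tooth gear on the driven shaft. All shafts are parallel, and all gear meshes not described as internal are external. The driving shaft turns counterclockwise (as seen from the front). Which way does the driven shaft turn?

counterclockwise

the driving shaft → shaft II: external mesh, 1 reversal → CW.
shaft II → the driven shaft: external mesh, 1 reversal → CCW.
2 reversals in total — an even number — so the driven shaft turns the same way as the driving shaft.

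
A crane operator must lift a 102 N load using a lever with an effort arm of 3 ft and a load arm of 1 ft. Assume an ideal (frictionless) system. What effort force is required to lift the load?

Lever MA = effort arm / load arm = 3/1 = 3.
Effort = load / MA = 102 / 3 = 34 N.

34 N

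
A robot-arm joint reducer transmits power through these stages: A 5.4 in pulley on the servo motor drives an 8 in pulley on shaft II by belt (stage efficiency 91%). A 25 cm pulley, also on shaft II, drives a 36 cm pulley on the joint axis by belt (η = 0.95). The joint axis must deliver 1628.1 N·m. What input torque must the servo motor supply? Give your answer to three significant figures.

883 N·m

Overall ratio R = 1.4815 × 1.44 = 2.1333; overall efficiency η = 0.91 × 0.95 = 0.8645.
Input torque = output torque / (R × η) = 1628.1 / (2.1333 × 0.8645) = 882.79 N·m.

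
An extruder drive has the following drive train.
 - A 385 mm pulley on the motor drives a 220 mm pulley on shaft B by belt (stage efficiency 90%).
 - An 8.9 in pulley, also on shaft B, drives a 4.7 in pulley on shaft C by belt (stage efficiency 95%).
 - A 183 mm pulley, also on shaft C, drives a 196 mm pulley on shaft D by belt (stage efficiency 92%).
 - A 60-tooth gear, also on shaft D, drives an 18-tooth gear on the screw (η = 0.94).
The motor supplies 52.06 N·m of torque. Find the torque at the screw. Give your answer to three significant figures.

After the belt (220/385): 52.06 × 0.57143 × 0.90 = 26.774 N·m
After the belt (4.7/8.9): 26.774 × 0.52809 × 0.95 = 13.432 N·m
After the belt (196/183): 13.432 × 1.071 × 0.92 = 13.235 N·m
After the gear mesh (18/60): 13.235 × 0.3 × 0.94 = 3.7323 N·m

3.73 N·m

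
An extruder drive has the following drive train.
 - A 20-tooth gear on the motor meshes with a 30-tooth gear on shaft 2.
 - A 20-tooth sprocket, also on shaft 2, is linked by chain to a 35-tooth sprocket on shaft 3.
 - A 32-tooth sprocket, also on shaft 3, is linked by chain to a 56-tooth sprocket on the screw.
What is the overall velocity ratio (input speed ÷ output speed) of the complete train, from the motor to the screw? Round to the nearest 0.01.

4.59

Each stage contributes driven/driver: gear mesh 30/20 = 1.5, chain 35/20 = 1.75, chain 56/32 = 1.75.
Overall: 1.5 × 1.75 × 1.75 = 4.5938.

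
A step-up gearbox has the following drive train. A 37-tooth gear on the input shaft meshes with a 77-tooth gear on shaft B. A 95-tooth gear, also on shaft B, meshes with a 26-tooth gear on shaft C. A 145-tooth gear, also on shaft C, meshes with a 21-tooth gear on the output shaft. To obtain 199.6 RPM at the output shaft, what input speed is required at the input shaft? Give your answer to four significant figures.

Overall ratio R = 2.0811 × 0.27368 × 0.14483 = 0.082488.
Required input speed = output speed × R = 199.6 × 0.082488 = 16.465 RPM.

16.46 RPM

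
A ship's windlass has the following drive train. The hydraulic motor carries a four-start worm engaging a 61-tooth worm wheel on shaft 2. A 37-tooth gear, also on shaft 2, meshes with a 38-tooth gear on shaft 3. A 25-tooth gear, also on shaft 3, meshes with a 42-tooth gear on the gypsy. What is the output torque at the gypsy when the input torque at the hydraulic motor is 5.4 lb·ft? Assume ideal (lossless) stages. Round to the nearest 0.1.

Worm: ratio = 61/4 = 15.25; torque at shaft 2 = 5.4 × 15.25 = 82.35 lb·ft.
Gear mesh: ratio = 38/37 = 1.027; torque at shaft 3 = 82.35 × 1.027 = 84.576 lb·ft.
Gear mesh: ratio = 42/25 = 1.68; torque at the gypsy = 84.576 × 1.68 = 142.09 lb·ft.

142.1 lb·ft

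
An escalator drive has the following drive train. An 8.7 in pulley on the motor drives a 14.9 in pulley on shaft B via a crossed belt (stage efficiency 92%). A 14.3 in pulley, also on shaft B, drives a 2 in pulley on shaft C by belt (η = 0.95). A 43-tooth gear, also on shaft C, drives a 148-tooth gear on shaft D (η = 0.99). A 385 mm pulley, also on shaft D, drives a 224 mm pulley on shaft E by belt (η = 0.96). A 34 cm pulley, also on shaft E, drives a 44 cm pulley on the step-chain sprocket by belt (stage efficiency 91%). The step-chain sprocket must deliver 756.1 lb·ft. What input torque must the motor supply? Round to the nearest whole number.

Overall ratio R = 1.7126 × 0.13986 × 3.4419 × 0.58182 × 1.2941 = 0.62075; overall efficiency η = 0.92 × 0.95 × 0.99 × 0.96 × 0.91 = 0.7559.
Input torque = output torque / (R × η) = 756.1 / (0.62075 × 0.7559) = 1611.4 lb·ft.

1611 lb·ft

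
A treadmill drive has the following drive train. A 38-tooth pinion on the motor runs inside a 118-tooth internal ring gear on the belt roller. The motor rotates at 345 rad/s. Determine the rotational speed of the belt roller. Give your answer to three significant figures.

111 rad/s

internal gear 118/38 = 3.1053 → 345/3.1053 = 111.1 rad/s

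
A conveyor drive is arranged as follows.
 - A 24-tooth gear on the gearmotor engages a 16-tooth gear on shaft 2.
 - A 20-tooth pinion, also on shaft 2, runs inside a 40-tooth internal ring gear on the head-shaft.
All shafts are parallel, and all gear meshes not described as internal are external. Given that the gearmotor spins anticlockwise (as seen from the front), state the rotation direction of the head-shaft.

clockwise

the gearmotor → shaft 2: external mesh, 1 reversal → CW.
shaft 2 → the head-shaft: internal mesh, same direction → CW.
1 reversal in total — an odd number — so the head-shaft turns opposite to the gearmotor.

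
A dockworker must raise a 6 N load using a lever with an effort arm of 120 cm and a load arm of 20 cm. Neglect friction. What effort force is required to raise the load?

1 N

Lever MA = effort arm / load arm = 120/20 = 6.
Effort = load / MA = 6 / 6 = 1 N.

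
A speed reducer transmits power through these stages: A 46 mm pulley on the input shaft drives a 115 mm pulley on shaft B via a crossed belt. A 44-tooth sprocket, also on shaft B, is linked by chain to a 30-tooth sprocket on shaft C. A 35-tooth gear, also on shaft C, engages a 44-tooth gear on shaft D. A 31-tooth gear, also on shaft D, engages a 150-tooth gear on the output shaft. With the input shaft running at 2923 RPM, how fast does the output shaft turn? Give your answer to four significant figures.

Belt: ratio = 115/46 = 2.5, so shaft B turns at 2923 / 2.5 = 1169.2 RPM.
Chain: ratio = 30/44 = 0.68182, so shaft C turns at 1169.2 / 0.68182 = 1714.8 RPM.
Gear mesh: ratio = 44/35 = 1.2571, so shaft D turns at 1714.8 / 1.2571 = 1364.1 RPM.
Gear mesh: ratio = 150/31 = 4.8387, so the output shaft turns at 1364.1 / 4.8387 = 281.91 RPM.

281.9 RPM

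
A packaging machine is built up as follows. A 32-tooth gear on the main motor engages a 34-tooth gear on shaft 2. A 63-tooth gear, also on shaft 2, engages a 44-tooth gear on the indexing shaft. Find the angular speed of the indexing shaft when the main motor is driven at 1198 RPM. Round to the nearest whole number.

gear mesh 34/32 = 1.0625 → 1198/1.0625 = 1127.5 RPM
gear mesh 44/63 = 0.69841 → 1127.5/0.69841 = 1614.4 RPM

1614 RPM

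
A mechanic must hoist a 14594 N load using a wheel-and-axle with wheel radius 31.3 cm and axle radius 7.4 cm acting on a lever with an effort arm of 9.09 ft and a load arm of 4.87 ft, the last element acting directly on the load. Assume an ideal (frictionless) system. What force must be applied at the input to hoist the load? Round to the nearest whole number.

1849 N

Wheel-and-axle MA = R/r = 31.3/7.4 = 4.2297.
Lever MA = effort arm / load arm = 9.09/4.87 = 1.8665.
Combined ideal MA = 4.2297 × 1.8665 = 7.8949.
Effort = load / MA = 14594 / 7.8949 = 1848.5 N.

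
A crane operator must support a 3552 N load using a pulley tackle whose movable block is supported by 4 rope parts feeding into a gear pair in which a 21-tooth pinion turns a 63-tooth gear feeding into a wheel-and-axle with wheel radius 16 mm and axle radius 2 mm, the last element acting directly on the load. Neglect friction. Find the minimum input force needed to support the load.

37 N

Block-and-tackle MA = number of supporting rope parts = 4.
Gear pair MA = 63/21 = 3.
Wheel-and-axle MA = R/r = 16/2 = 8.
Combined ideal MA = 4 × 3 × 8 = 96.
Effort = load / MA = 3552 / 96 = 37 N.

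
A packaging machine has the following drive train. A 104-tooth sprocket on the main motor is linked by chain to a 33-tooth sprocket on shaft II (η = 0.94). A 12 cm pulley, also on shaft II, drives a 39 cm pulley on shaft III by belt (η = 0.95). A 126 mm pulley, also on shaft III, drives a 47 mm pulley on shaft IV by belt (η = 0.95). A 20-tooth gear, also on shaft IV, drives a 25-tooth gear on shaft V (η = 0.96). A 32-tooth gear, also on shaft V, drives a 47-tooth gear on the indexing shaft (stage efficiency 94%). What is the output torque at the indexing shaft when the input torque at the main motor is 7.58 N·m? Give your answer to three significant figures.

4.10 N·m

Chain: ratio = 33/104 = 0.31731; torque at shaft II = 7.58 × 0.31731 × 0.94 = 2.2609 N·m.
Belt: ratio = 39/12 = 3.25; torque at shaft III = 2.2609 × 3.25 × 0.95 = 6.9805 N·m.
Belt: ratio = 47/126 = 0.37302; torque at shaft IV = 6.9805 × 0.37302 × 0.95 = 2.4736 N·m.
Gear mesh: ratio = 25/20 = 1.25; torque at shaft V = 2.4736 × 1.25 × 0.96 = 2.9684 N·m.
Gear mesh: ratio = 47/32 = 1.4688; torque at the indexing shaft = 2.9684 × 1.4688 × 0.94 = 4.0982 N·m.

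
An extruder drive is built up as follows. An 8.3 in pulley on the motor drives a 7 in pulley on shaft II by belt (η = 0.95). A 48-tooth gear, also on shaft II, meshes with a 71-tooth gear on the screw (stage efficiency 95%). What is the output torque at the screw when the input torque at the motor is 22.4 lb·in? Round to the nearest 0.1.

belt 7/8.3 = 0.84337 → τ = 22.4·0.84337·0.95 = 17.947 lb·in
gear mesh 71/48 = 1.4792 → τ = 17.947·1.4792·0.95 = 25.219 lb·in

25.2 lb·in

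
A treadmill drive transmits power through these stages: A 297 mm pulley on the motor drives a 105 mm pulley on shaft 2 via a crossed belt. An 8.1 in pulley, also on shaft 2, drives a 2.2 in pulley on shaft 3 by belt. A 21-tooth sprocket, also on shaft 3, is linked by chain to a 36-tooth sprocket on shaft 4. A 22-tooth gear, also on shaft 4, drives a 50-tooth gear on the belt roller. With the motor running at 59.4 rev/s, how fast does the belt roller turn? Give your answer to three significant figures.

belt 105/297 = 0.35354 → 59.4/0.35354 = 168.02 rev/s
belt 2.2/8.1 = 0.2716 → 168.02/0.2716 = 618.61 rev/s
chain 36/21 = 1.7143 → 618.61/1.7143 = 360.86 rev/s
gear mesh 50/22 = 2.2727 → 360.86/2.2727 = 158.78 rev/s

159 rev/s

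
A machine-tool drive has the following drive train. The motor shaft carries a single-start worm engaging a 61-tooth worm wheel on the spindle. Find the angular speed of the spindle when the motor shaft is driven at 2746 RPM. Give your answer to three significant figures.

45.0 RPM

worm 61/1 = 61 → 2746/61 = 45.016 RPM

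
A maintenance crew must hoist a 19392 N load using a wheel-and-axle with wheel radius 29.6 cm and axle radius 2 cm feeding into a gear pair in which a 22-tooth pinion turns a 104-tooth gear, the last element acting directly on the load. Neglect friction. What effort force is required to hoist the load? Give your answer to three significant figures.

277 N

Wheel-and-axle MA = R/r = 29.6/2 = 14.8.
Gear pair MA = 104/22 = 4.7273.
Combined ideal MA = 14.8 × 4.7273 = 69.964.
Effort = load / MA = 19392 / 69.964 = 277.17 N.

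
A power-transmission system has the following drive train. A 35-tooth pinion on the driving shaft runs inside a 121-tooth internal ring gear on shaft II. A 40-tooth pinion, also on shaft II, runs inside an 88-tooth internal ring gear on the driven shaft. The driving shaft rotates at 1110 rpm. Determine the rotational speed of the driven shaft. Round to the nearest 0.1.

Internal gear: ratio = 121/35 = 3.4571, so shaft II turns at 1110 / 3.4571 = 321.07 rpm.
Internal gear: ratio = 88/40 = 2.2, so the driven shaft turns at 321.07 / 2.2 = 145.94 rpm.

145.9 rpm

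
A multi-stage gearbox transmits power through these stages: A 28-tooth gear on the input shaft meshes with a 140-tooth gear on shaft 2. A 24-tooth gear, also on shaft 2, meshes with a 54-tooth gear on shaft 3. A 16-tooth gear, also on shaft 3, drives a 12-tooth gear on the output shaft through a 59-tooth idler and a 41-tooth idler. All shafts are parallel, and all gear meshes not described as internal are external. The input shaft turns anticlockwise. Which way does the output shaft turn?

the input shaft → shaft 2: external mesh, 1 reversal → CW.
shaft 2 → shaft 3: external mesh, 1 reversal → CCW.
shaft 3 → the output shaft: driver → idler → idler → driven is 3 external meshes, 3 reversals → CW.
5 reversals in total — an odd number — so the output shaft turns opposite to the input shaft.

clockwise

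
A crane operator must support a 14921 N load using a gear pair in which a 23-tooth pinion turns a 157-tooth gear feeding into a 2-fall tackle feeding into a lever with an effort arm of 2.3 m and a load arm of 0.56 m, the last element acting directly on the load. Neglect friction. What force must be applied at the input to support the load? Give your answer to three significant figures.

Gear pair MA = 157/23 = 6.8261.
Block-and-tackle MA = number of supporting rope parts = 2.
Lever MA = effort arm / load arm = 2.3/0.56 = 4.1071.
Combined ideal MA = 6.8261 × 2 × 4.1071 = 56.071.
Effort = load / MA = 14921 / 56.071 = 266.11 N.

266 N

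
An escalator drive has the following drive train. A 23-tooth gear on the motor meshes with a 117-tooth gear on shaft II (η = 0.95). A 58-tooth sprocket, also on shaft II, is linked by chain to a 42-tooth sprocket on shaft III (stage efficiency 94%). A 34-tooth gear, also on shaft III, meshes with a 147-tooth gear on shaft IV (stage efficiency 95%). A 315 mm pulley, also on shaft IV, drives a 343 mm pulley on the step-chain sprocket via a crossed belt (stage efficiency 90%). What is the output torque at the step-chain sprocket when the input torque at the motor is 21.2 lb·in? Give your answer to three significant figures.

After the gear mesh (117/23): 21.2 × 5.087 × 0.95 = 102.45 lb·in
After the chain (42/58): 102.45 × 0.72414 × 0.94 = 69.738 lb·in
After the gear mesh (147/34): 69.738 × 4.3235 × 0.95 = 286.44 lb·in
After the belt (343/315): 286.44 × 1.0889 × 0.90 = 280.71 lb·in

281 lb·in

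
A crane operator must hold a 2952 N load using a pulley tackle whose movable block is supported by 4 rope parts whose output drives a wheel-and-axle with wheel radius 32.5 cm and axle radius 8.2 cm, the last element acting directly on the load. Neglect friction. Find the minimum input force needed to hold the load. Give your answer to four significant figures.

186.2 N

Block-and-tackle MA = number of supporting rope parts = 4.
Wheel-and-axle MA = R/r = 32.5/8.2 = 3.9634.
Combined ideal MA = 4 × 3.9634 = 15.854.
Effort = load / MA = 2952 / 15.854 = 186.2 N.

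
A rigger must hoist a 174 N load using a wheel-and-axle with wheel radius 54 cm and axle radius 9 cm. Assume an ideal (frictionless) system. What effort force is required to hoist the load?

29 N

Wheel-and-axle MA = R/r = 54/9 = 6.
Effort = load / MA = 174 / 6 = 29 N.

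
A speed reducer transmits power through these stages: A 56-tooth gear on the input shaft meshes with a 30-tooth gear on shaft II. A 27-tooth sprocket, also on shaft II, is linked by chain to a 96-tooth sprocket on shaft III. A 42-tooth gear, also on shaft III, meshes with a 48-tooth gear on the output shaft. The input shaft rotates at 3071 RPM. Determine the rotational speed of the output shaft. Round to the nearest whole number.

the input shaft → shaft II (gear mesh, 30/56): 3071 ÷ 0.53571 = 5732.5 RPM
shaft II → shaft III (chain, 96/27): 5732.5 ÷ 3.5556 = 1612.3 RPM
shaft III → the output shaft (gear mesh, 48/42): 1612.3 ÷ 1.1429 = 1410.7 RPM

1411 RPM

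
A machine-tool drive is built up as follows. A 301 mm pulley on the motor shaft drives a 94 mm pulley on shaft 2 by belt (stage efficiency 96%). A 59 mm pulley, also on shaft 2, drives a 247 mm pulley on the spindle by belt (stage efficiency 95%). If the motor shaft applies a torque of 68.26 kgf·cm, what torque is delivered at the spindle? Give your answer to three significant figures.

After the belt (94/301): 68.26 × 0.31229 × 0.96 = 20.464 kgf·cm
After the belt (247/59): 20.464 × 4.1864 × 0.95 = 81.389 kgf·cm

81.4 kgf·cm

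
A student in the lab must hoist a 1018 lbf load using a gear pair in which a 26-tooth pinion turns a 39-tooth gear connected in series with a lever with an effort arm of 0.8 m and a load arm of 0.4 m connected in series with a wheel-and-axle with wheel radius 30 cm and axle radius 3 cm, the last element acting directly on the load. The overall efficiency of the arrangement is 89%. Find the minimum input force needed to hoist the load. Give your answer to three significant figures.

38.1 lbf

Gear pair MA = 39/26 = 1.5.
Lever MA = effort arm / load arm = 0.8/0.4 = 2.
Wheel-and-axle MA = R/r = 30/3 = 10.
Combined ideal MA = 1.5 × 2 × 10 = 30.
Actual MA = 30 × 0.89 = 26.7.
Effort = load / actual MA = 1018 / 26.7 = 38.127 lbf.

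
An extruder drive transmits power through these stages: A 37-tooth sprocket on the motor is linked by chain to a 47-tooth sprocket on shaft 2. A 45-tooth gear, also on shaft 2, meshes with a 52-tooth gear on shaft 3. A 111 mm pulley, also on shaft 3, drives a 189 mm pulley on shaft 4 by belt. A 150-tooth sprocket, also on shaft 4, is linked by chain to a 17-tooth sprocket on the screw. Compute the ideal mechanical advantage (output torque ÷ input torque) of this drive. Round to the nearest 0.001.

0.283

Each stage contributes driven/driver: chain 47/37 = 1.2703, gear mesh 52/45 = 1.1556, belt 189/111 = 1.7027, chain 17/150 = 0.11333.
Overall: 1.2703 × 1.1556 × 1.7027 × 0.11333 = 0.28326.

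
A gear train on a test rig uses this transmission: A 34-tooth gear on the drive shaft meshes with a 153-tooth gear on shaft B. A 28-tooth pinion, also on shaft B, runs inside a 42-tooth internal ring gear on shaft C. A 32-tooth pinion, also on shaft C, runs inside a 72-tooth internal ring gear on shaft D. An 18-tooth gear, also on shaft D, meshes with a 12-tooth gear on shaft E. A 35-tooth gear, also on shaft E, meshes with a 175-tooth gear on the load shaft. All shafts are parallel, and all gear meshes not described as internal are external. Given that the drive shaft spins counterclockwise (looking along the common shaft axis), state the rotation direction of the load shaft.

the drive shaft → shaft B: external mesh, 1 reversal → CW.
shaft B → shaft C: internal mesh, same direction → CW.
shaft C → shaft D: internal mesh, same direction → CW.
shaft D → shaft E: external mesh, 1 reversal → CCW.
shaft E → the load shaft: external mesh, 1 reversal → CW.
3 reversals in total — an odd number — so the load shaft turns opposite to the drive shaft.

clockwise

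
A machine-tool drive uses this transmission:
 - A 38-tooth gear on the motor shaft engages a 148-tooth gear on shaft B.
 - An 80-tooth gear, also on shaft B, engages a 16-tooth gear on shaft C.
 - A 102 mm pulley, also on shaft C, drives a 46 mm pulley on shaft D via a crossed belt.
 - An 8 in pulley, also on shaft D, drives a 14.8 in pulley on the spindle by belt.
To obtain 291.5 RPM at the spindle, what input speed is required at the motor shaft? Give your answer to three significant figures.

189 RPM

Overall ratio R = 3.8947 × 0.2 × 0.45098 × 1.85 = 0.64989.
Required input speed = output speed × R = 291.5 × 0.64989 = 189.44 RPM.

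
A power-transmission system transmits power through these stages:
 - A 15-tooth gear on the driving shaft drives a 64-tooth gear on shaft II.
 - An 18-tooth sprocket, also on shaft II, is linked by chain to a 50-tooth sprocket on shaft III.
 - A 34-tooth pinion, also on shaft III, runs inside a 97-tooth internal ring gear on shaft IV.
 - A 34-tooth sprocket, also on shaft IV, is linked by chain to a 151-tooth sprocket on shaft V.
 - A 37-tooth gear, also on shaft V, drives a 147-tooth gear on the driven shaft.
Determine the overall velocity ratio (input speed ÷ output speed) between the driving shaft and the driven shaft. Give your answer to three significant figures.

Each stage contributes driven/driver: gear mesh 64/15 = 4.2667, chain 50/18 = 2.7778, internal gear 97/34 = 2.8529, chain 151/34 = 4.4412, gear mesh 147/37 = 3.973.
Overall: 4.2667 × 2.7778 × 2.8529 × 4.4412 × 3.973 = 596.61.

597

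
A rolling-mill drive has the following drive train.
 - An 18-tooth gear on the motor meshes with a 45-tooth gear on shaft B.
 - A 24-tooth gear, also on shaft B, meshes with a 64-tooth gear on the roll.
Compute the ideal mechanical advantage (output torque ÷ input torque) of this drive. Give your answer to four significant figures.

Each stage contributes driven/driver: gear mesh 45/18 = 2.5, gear mesh 64/24 = 2.6667.
Overall: 2.5 × 2.6667 = 6.6667.

6.667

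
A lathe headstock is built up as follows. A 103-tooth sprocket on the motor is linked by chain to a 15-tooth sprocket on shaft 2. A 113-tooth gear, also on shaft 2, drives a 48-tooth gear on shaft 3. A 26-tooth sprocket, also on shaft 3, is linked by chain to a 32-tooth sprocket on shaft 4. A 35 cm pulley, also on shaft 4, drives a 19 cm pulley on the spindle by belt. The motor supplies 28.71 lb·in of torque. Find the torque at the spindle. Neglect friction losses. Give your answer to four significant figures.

1.187 lb·in

Chain: ratio = 15/103 = 0.14563; torque at shaft 2 = 28.71 × 0.14563 = 4.1811 lb·in.
Gear mesh: ratio = 48/113 = 0.42478; torque at shaft 3 = 4.1811 × 0.42478 = 1.776 lb·in.
Chain: ratio = 32/26 = 1.2308; torque at shaft 4 = 1.776 × 1.2308 = 2.1859 lb·in.
Belt: ratio = 19/35 = 0.54286; torque at the spindle = 2.1859 × 0.54286 = 1.1866 lb·in.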